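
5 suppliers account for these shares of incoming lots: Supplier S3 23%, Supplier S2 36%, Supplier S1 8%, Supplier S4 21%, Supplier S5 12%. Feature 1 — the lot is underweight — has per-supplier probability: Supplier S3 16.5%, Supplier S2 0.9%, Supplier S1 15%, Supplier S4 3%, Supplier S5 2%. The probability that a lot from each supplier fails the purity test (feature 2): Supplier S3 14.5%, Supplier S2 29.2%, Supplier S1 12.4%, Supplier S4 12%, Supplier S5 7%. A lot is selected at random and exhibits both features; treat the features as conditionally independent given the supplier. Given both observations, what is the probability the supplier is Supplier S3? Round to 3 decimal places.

0.621

Prior × likelihood for each hypothesis:
  Supplier S3: 0.23 × 0.165 × 0.145 = 0.00550275
  Supplier S2: 0.36 × 0.009 × 0.292 = 0.00094608
  Supplier S1: 0.08 × 0.15 × 0.124 = 0.001488
  Supplier S4: 0.21 × 0.03 × 0.12 = 0.000756
  Supplier S5: 0.12 × 0.02 × 0.07 = 0.000168
Normalizing constant = 0.00886083.
P(Supplier S3 | evidence) = 0.00550275 / 0.00886083 ≈ 0.621.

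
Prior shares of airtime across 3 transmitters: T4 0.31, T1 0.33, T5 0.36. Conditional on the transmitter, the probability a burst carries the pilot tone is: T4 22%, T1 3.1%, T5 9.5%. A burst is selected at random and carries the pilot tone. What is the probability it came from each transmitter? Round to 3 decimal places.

Unnormalized posteriors (prior × likelihood):
  T4: 0.31 × 0.22 = 0.0682
  T1: 0.33 × 0.031 = 0.01023
  T5: 0.36 × 0.095 = 0.0342
Normalizing constant = 0.11263.
P(T4 | pilot) = 0.0682/0.11263 ≈ 0.606
P(T1 | pilot) = 0.01023/0.11263 ≈ 0.091
P(T5 | pilot) = 0.0342/0.11263 ≈ 0.304
(Check: 0.606+0.091+0.304 = 1.001.)

T4 0.606, T1 0.091, T5 0.304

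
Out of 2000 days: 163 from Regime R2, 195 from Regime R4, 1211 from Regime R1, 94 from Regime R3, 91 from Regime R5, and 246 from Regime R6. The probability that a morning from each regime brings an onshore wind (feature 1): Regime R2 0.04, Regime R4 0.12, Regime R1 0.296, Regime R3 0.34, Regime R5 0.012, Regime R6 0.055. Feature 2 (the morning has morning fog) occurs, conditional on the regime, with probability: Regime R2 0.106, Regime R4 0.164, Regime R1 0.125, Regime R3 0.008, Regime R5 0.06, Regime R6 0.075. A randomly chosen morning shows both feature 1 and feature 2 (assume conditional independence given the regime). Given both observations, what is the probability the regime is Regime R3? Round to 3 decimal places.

0.005

Unnormalized posteriors (prior × likelihood):
  Regime R2: 0.0815 × 0.04 × 0.106 = 0.00034556
  Regime R4: 0.0975 × 0.12 × 0.164 = 0.0019188
  Regime R1: 0.6055 × 0.296 × 0.125 = 0.0224035
  Regime R3: 0.047 × 0.34 × 0.008 = 0.00012784
  Regime R5: 0.0455 × 0.012 × 0.06 = 0.00003276
  Regime R6: 0.123 × 0.055 × 0.075 = 0.000507375
Total = 0.025335835.
P(Regime R3 | evidence) = 0.00012784 / 0.025335835 ≈ 0.005.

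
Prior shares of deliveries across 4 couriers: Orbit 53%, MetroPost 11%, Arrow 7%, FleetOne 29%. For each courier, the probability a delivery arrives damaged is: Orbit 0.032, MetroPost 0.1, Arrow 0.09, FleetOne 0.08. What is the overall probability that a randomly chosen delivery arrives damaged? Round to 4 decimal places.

Prior × likelihood for each hypothesis:
  Orbit: 0.53 × 0.032 = 0.01696
  MetroPost: 0.11 × 0.1 = 0.011
  Arrow: 0.07 × 0.09 = 0.0063
  FleetOne: 0.29 × 0.08 = 0.0232
P(damaged) = 0.01696 + 0.011 + 0.0063 + 0.0232 = 0.05746 → 0.0575.

0.0575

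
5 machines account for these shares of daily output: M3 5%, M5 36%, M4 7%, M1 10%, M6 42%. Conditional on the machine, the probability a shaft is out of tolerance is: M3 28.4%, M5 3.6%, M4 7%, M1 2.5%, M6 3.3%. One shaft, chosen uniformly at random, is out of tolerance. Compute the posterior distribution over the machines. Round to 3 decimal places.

M3 0.293, M5 0.268, M4 0.101, M1 0.052, M6 0.286

By Bayes' rule, posterior ∝ prior × likelihood:
  M3: 0.05 × 0.284 = 0.0142
  M5: 0.36 × 0.036 = 0.01296
  M4: 0.07 × 0.07 = 0.0049
  M1: 0.1 × 0.025 = 0.0025
  M6: 0.42 × 0.033 = 0.01386
Sum = 0.04842.
P(M3 | oversize) = 0.0142/0.04842 ≈ 0.293
P(M5 | oversize) = 0.01296/0.04842 ≈ 0.268
P(M4 | oversize) = 0.0049/0.04842 ≈ 0.101
P(M1 | oversize) = 0.0025/0.04842 ≈ 0.052
P(M6 | oversize) = 0.01386/0.04842 ≈ 0.286
(Check: 0.293+0.268+0.101+0.052+0.286 = 1.000.)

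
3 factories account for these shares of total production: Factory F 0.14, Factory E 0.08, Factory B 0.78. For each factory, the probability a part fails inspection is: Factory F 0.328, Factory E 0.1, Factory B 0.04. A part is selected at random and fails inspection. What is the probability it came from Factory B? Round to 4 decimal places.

Prior × likelihood for each hypothesis:
  Factory F: 0.14 × 0.328 = 0.04592
  Factory E: 0.08 × 0.1 = 0.008
  Factory B: 0.78 × 0.04 = 0.0312
Sum = 0.08512.
P(Factory B | evidence) = 0.0312 / 0.08512 ≈ 0.3665.

0.3665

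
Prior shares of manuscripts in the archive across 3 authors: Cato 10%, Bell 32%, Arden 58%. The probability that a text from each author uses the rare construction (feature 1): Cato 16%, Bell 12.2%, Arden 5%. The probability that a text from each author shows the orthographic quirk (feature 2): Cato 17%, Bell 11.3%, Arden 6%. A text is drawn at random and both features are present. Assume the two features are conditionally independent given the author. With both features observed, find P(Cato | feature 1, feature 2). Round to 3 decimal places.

0.307

Compute prior × likelihood for every hypothesis:
  Cato: 0.1 × 0.16 × 0.17 = 0.00272
  Bell: 0.32 × 0.122 × 0.113 = 0.00441152
  Arden: 0.58 × 0.05 × 0.06 = 0.00174
Sum = 0.00887152.
P(Cato | evidence) = 0.00272 / 0.00887152 ≈ 0.307.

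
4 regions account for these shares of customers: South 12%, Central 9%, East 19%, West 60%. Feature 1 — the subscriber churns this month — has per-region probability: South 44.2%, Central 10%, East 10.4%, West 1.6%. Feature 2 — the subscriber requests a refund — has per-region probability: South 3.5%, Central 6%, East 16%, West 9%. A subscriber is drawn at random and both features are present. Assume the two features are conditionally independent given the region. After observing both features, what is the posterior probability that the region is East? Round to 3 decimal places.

0.492

Prior × likelihood for each hypothesis:
  South: 0.12 × 0.442 × 0.035 = 0.0018564
  Central: 0.09 × 0.1 × 0.06 = 0.00054
  East: 0.19 × 0.104 × 0.16 = 0.0031616
  West: 0.6 × 0.016 × 0.09 = 0.000864
Sum = 0.006422.
P(East | evidence) = 0.0031616 / 0.006422 ≈ 0.492.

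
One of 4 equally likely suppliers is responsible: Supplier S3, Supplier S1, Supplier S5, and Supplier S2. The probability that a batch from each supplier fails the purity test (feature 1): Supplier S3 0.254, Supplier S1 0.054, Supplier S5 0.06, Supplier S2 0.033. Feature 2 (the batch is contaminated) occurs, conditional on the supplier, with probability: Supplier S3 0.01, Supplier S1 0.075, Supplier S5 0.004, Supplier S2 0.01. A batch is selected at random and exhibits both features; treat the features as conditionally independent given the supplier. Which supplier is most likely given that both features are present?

With a uniform prior (1/4 each), posterior ∝ likelihood:
  Supplier S3: 0.254 × 0.01 = 0.00254
  Supplier S1: 0.054 × 0.075 = 0.00405
  Supplier S5: 0.06 × 0.004 = 0.00024
  Supplier S2: 0.033 × 0.01 = 0.00033
Normalizing constant = 0.00716.
Largest term belongs to Supplier S1, so Supplier S1 is most probable.

Supplier S1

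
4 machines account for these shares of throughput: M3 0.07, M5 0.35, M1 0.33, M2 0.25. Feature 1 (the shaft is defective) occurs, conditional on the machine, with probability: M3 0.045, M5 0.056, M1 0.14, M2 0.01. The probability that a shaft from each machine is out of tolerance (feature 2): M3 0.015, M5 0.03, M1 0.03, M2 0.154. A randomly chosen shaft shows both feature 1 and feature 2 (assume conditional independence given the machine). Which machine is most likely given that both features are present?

M1

Unnormalized posteriors (prior × likelihood):
  M3: 0.07 × 0.045 × 0.015 = 0.00004725
  M5: 0.35 × 0.056 × 0.03 = 0.000588
  M1: 0.33 × 0.14 × 0.03 = 0.001386
  M2: 0.25 × 0.01 × 0.154 = 0.000385
Normalizing constant = 0.00240625.
Largest term belongs to M1, so M1 is most probable.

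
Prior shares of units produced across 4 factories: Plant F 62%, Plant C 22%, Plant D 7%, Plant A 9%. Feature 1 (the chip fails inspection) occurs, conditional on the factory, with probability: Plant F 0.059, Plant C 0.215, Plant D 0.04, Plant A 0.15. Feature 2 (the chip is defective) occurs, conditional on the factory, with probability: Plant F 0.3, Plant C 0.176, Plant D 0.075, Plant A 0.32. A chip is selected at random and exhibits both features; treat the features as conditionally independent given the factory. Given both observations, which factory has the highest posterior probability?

Plant F

Compute prior × likelihood for every hypothesis:
  Plant F: 0.62 × 0.059 × 0.3 = 0.010974
  Plant C: 0.22 × 0.215 × 0.176 = 0.0083248
  Plant D: 0.07 × 0.04 × 0.075 = 0.00021
  Plant A: 0.09 × 0.15 × 0.32 = 0.00432
Normalizing constant = 0.0238288.
Largest term belongs to Plant F, so Plant F is most probable.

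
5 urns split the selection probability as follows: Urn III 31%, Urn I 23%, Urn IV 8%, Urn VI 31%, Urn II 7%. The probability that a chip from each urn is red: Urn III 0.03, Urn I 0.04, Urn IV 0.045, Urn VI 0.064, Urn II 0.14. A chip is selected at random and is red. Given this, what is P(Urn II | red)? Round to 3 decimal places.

Compute prior × likelihood for every hypothesis:
  Urn III: 0.31 × 0.03 = 0.0093
  Urn I: 0.23 × 0.04 = 0.0092
  Urn IV: 0.08 × 0.045 = 0.0036
  Urn VI: 0.31 × 0.064 = 0.01984
  Urn II: 0.07 × 0.14 = 0.0098
Normalizing constant = 0.05174.
P(Urn II | evidence) = 0.0098 / 0.05174 ≈ 0.189.

0.189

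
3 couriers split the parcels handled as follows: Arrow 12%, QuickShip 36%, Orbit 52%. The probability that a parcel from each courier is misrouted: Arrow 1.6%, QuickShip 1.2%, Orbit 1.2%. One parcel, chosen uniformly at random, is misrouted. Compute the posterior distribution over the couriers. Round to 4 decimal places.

Prior × likelihood for each hypothesis:
  Arrow: 0.12 × 0.016 = 0.00192
  QuickShip: 0.36 × 0.012 = 0.00432
  Orbit: 0.52 × 0.012 = 0.00624
Sum = 0.01248.
P(Arrow | misrouted) = 0.00192/0.01248 ≈ 0.1538
P(QuickShip | misrouted) = 0.00432/0.01248 ≈ 0.3462
P(Orbit | misrouted) = 0.00624/0.01248 ≈ 0.5000
(Check: 0.1538+0.3462+0.5000 = 1.0000.)

Arrow 0.1538, QuickShip 0.3462, Orbit 0.5000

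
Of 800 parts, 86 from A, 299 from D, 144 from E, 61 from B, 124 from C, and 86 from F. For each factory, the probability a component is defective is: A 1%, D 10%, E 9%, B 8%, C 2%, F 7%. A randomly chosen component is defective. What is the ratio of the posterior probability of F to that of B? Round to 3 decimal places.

Compute prior × likelihood for every hypothesis:
  A: 0.1075 × 0.01 = 0.001075
  D: 0.37375 × 0.1 = 0.037375
  E: 0.18 × 0.09 = 0.0162
  B: 0.07625 × 0.08 = 0.0061
  C: 0.155 × 0.02 = 0.0031
  F: 0.1075 × 0.07 = 0.007525
Total = 0.071375.
The ratio is 0.007525 / 0.0061 (the normalizer cancels) = 1.234.

1.234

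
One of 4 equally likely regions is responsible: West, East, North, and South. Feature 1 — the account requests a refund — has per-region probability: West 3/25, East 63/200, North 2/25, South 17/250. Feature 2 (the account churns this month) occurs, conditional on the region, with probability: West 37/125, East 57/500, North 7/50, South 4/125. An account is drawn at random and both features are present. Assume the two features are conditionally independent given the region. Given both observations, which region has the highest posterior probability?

With a uniform prior (1/4 each), posterior ∝ likelihood:
  West: 0.12 × 0.296 = 0.03552
  East: 0.315 × 0.114 = 0.03591
  North: 0.08 × 0.14 = 0.0112
  South: 0.068 × 0.032 = 0.002176
Total = 0.084806.
Largest term belongs to East, so East is most probable.

East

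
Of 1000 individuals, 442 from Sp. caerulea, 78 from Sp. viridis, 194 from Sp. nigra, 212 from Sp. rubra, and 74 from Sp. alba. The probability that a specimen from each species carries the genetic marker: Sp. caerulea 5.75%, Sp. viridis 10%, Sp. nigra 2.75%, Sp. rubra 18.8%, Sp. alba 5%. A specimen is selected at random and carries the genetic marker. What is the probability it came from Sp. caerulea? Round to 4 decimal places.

By Bayes' rule, posterior ∝ prior × likelihood:
  Sp. caerulea: 0.442 × 0.0575 = 0.025415
  Sp. viridis: 0.078 × 0.1 = 0.0078
  Sp. nigra: 0.194 × 0.0275 = 0.005335
  Sp. rubra: 0.212 × 0.188 = 0.039856
  Sp. alba: 0.074 × 0.05 = 0.0037
Sum = 0.082106.
P(Sp. caerulea | evidence) = 0.025415 / 0.082106 ≈ 0.3095.

0.3095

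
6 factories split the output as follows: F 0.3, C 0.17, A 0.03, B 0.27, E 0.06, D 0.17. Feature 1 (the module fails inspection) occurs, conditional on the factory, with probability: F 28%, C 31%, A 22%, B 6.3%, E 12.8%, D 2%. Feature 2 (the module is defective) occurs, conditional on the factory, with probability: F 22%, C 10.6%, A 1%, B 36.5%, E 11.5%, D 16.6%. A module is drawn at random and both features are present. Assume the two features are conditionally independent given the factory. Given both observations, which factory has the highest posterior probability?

By Bayes' rule, posterior ∝ prior × likelihood:
  F: 0.3 × 0.28 × 0.22 = 0.01848
  C: 0.17 × 0.31 × 0.106 = 0.0055862
  A: 0.03 × 0.22 × 0.01 = 0.000066
  B: 0.27 × 0.063 × 0.365 = 0.00620865
  E: 0.06 × 0.128 × 0.115 = 0.0008832
  D: 0.17 × 0.02 × 0.166 = 0.0005644
Normalizing constant = 0.03178845.
Largest term belongs to F, so F is most probable.

F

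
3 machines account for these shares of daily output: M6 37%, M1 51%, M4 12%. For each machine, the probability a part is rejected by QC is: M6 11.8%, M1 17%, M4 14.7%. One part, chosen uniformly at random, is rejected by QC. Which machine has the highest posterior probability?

Prior × likelihood for each hypothesis:
  M6: 0.37 × 0.118 = 0.04366
  M1: 0.51 × 0.17 = 0.0867
  M4: 0.12 × 0.147 = 0.01764
Sum = 0.148.
Largest term belongs to M1, so M1 is most probable.

M1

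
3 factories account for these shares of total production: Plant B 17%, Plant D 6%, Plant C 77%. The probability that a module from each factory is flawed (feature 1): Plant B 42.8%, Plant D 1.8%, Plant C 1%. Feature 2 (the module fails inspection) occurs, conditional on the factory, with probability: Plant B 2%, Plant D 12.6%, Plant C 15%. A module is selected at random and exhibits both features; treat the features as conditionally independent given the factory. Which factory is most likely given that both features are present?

Compute prior × likelihood for every hypothesis:
  Plant B: 0.17 × 0.428 × 0.02 = 0.0014552
  Plant D: 0.06 × 0.018 × 0.126 = 0.00013608
  Plant C: 0.77 × 0.01 × 0.15 = 0.001155
Sum = 0.00274628.
Largest term belongs to Plant B, so Plant B is most probable.

Plant B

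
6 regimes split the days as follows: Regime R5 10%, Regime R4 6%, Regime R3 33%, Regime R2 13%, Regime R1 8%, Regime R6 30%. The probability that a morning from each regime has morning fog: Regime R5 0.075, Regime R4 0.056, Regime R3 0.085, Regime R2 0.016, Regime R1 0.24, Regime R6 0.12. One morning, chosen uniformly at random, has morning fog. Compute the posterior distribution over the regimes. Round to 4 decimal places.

Regime R5 0.0780, Regime R4 0.0349, Regime R3 0.2916, Regime R2 0.0216, Regime R1 0.1996, Regime R6 0.3743

Compute prior × likelihood for every hypothesis:
  Regime R5: 0.1 × 0.075 = 0.0075
  Regime R4: 0.06 × 0.056 = 0.00336
  Regime R3: 0.33 × 0.085 = 0.02805
  Regime R2: 0.13 × 0.016 = 0.00208
  Regime R1: 0.08 × 0.24 = 0.0192
  Regime R6: 0.3 × 0.12 = 0.036
Total = 0.09619.
P(Regime R5 | fog) = 0.0075/0.09619 ≈ 0.0780
P(Regime R4 | fog) = 0.00336/0.09619 ≈ 0.0349
P(Regime R3 | fog) = 0.02805/0.09619 ≈ 0.2916
P(Regime R2 | fog) = 0.00208/0.09619 ≈ 0.0216
P(Regime R1 | fog) = 0.0192/0.09619 ≈ 0.1996
P(Regime R6 | fog) = 0.036/0.09619 ≈ 0.3743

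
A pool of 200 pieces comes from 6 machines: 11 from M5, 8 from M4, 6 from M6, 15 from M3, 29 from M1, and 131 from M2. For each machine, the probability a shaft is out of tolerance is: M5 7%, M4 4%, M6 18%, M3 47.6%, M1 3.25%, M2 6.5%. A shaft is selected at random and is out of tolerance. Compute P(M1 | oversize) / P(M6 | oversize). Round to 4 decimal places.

0.8727

Compute prior × likelihood for every hypothesis:
  M5: 0.055 × 0.07 = 0.00385
  M4: 0.04 × 0.04 = 0.0016
  M6: 0.03 × 0.18 = 0.0054
  M3: 0.075 × 0.476 = 0.0357
  M1: 0.145 × 0.0325 = 0.0047125
  M2: 0.655 × 0.065 = 0.042575
Normalizing constant = 0.0938375.
The ratio is 0.0047125 / 0.0054 (the normalizer cancels) = 0.8727.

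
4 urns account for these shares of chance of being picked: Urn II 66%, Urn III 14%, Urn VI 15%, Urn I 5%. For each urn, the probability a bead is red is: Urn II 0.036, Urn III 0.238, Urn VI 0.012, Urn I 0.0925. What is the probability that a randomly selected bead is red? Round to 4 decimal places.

0.0635

By Bayes' rule, posterior ∝ prior × likelihood:
  Urn II: 0.66 × 0.036 = 0.02376
  Urn III: 0.14 × 0.238 = 0.03332
  Urn VI: 0.15 × 0.012 = 0.0018
  Urn I: 0.05 × 0.0925 = 0.004625
P(red) = 0.02376 + 0.03332 + 0.0018 + 0.004625 = 0.063505 → 0.0635.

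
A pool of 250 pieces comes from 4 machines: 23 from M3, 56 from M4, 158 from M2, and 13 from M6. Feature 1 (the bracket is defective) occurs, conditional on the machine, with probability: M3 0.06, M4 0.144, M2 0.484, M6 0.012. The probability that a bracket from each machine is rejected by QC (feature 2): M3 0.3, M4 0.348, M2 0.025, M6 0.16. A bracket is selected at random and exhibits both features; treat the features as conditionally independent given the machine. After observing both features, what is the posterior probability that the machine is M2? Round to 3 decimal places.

By Bayes' rule, posterior ∝ prior × likelihood:
  M3: 0.092 × 0.06 × 0.3 = 0.001656
  M4: 0.224 × 0.144 × 0.348 = 0.011225088
  M2: 0.632 × 0.484 × 0.025 = 0.0076472
  M6: 0.052 × 0.012 × 0.16 = 0.00009984
Sum = 0.020628128.
P(M2 | evidence) = 0.0076472 / 0.020628128 ≈ 0.371.

0.371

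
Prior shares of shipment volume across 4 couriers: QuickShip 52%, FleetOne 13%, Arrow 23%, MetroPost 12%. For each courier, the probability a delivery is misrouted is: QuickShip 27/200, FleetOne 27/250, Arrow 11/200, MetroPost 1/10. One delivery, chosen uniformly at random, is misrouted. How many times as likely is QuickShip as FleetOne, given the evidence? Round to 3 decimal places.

Unnormalized posteriors (prior × likelihood):
  QuickShip: 0.52 × 0.135 = 0.0702
  FleetOne: 0.13 × 0.108 = 0.01404
  Arrow: 0.23 × 0.055 = 0.01265
  MetroPost: 0.12 × 0.1 = 0.012
Sum = 0.10889.
The ratio is 0.0702 / 0.01404 (the normalizer cancels) = 5.000.

5.000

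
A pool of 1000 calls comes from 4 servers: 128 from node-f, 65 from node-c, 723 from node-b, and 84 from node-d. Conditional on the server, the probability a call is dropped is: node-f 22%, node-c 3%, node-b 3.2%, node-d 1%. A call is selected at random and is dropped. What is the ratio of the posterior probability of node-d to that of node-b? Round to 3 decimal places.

Prior × likelihood for each hypothesis:
  node-f: 0.128 × 0.22 = 0.02816
  node-c: 0.065 × 0.03 = 0.00195
  node-b: 0.723 × 0.032 = 0.023136
  node-d: 0.084 × 0.01 = 0.00084
Sum = 0.054086.
The ratio is 0.00084 / 0.023136 (the normalizer cancels) = 0.036.

0.036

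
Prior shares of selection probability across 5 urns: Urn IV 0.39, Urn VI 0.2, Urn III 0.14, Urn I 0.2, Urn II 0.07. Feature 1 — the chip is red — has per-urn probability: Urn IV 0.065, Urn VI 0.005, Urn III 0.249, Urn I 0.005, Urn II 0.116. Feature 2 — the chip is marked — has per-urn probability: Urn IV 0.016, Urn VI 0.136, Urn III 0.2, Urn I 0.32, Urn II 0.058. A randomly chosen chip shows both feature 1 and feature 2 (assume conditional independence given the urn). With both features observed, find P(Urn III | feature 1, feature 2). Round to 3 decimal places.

Compute prior × likelihood for every hypothesis:
  Urn IV: 0.39 × 0.065 × 0.016 = 0.0004056
  Urn VI: 0.2 × 0.005 × 0.136 = 0.000136
  Urn III: 0.14 × 0.249 × 0.2 = 0.006972
  Urn I: 0.2 × 0.005 × 0.32 = 0.00032
  Urn II: 0.07 × 0.116 × 0.058 = 0.00047096
Sum = 0.00830456.
P(Urn III | evidence) = 0.006972 / 0.00830456 ≈ 0.840.

0.840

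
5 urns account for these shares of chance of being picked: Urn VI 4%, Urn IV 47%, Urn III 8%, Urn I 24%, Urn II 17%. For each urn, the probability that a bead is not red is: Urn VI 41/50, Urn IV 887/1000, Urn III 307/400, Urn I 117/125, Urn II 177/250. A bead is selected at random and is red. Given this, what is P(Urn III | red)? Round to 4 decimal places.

0.1292

Taking complements, P(red | each) = Urn VI 0.18, Urn IV 0.113, Urn III 0.2325, Urn I 0.064, Urn II 0.292.
Unnormalized posteriors (prior × likelihood):
  Urn VI: 0.04 × 0.18 = 0.0072
  Urn IV: 0.47 × 0.113 = 0.05311
  Urn III: 0.08 × 0.2325 = 0.0186
  Urn I: 0.24 × 0.064 = 0.01536
  Urn II: 0.17 × 0.292 = 0.04964
Sum = 0.14391.
P(Urn III | evidence) = 0.0186 / 0.14391 ≈ 0.1292.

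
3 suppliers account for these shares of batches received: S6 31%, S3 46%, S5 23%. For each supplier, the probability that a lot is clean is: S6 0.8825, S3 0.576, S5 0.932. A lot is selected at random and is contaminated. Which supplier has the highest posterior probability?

Taking complements, P(contaminated | each) = S6 0.1175, S3 0.424, S5 0.068.
Unnormalized posteriors (prior × likelihood):
  S6: 0.31 × 0.1175 = 0.036425
  S3: 0.46 × 0.424 = 0.19504
  S5: 0.23 × 0.068 = 0.01564
Sum = 0.247105.
Largest term belongs to S3, so S3 is most probable.

S3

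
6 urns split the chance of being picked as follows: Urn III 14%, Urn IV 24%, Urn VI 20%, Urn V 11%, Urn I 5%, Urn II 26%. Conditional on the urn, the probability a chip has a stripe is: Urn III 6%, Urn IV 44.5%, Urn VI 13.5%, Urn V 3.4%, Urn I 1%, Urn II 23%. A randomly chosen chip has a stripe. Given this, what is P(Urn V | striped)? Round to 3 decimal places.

0.018

Unnormalized posteriors (prior × likelihood):
  Urn III: 0.14 × 0.06 = 0.0084
  Urn IV: 0.24 × 0.445 = 0.1068
  Urn VI: 0.2 × 0.135 = 0.027
  Urn V: 0.11 × 0.034 = 0.00374
  Urn I: 0.05 × 0.01 = 0.0005
  Urn II: 0.26 × 0.23 = 0.0598
Total = 0.20624.
P(Urn V | evidence) = 0.00374 / 0.20624 ≈ 0.018.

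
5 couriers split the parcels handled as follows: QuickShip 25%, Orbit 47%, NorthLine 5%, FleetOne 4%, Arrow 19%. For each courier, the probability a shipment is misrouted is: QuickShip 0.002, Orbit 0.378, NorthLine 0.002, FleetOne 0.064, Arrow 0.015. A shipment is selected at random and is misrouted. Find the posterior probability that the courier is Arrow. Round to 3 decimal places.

0.016

Prior × likelihood for each hypothesis:
  QuickShip: 0.25 × 0.002 = 0.0005
  Orbit: 0.47 × 0.378 = 0.17766
  NorthLine: 0.05 × 0.002 = 0.0001
  FleetOne: 0.04 × 0.064 = 0.00256
  Arrow: 0.19 × 0.015 = 0.00285
Normalizing constant = 0.18367.
P(Arrow | evidence) = 0.00285 / 0.18367 ≈ 0.016.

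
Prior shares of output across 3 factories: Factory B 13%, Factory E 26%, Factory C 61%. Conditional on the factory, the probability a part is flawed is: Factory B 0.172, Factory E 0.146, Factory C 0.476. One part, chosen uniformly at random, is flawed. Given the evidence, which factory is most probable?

Factory C

Prior × likelihood for each hypothesis:
  Factory B: 0.13 × 0.172 = 0.02236
  Factory E: 0.26 × 0.146 = 0.03796
  Factory C: 0.61 × 0.476 = 0.29036
Normalizing constant = 0.35068.
Largest term belongs to Factory C, so Factory C is most probable.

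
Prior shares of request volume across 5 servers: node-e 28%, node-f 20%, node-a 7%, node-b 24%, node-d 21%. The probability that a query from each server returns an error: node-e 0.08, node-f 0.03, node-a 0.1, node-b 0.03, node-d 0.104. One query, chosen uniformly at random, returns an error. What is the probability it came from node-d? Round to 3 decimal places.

Compute prior × likelihood for every hypothesis:
  node-e: 0.28 × 0.08 = 0.0224
  node-f: 0.2 × 0.03 = 0.006
  node-a: 0.07 × 0.1 = 0.007
  node-b: 0.24 × 0.03 = 0.0072
  node-d: 0.21 × 0.104 = 0.02184
Sum = 0.06444.
P(node-d | evidence) = 0.02184 / 0.06444 ≈ 0.339.

0.339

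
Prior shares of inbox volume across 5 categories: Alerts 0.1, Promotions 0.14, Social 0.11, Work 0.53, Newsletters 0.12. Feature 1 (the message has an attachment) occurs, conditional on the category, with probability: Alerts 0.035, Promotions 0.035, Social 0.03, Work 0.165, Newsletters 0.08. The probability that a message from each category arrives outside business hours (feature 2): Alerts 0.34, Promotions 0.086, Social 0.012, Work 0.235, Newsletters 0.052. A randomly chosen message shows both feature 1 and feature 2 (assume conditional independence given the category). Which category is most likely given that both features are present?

Compute prior × likelihood for every hypothesis:
  Alerts: 0.1 × 0.035 × 0.34 = 0.00119
  Promotions: 0.14 × 0.035 × 0.086 = 0.0004214
  Social: 0.11 × 0.03 × 0.012 = 0.0000396
  Work: 0.53 × 0.165 × 0.235 = 0.02055075
  Newsletters: 0.12 × 0.08 × 0.052 = 0.0004992
Normalizing constant = 0.02270095.
Largest term belongs to Work, so Work is most probable.

Work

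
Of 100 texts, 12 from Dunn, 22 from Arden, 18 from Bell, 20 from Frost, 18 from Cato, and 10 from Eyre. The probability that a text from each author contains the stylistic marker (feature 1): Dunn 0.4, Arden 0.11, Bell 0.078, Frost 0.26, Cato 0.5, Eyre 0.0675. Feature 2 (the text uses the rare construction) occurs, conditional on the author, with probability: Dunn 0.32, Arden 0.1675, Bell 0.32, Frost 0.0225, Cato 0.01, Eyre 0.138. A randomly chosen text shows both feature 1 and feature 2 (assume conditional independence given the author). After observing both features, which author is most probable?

Dunn

By Bayes' rule, posterior ∝ prior × likelihood:
  Dunn: 0.12 × 0.4 × 0.32 = 0.01536
  Arden: 0.22 × 0.11 × 0.1675 = 0.0040535
  Bell: 0.18 × 0.078 × 0.32 = 0.0044928
  Frost: 0.2 × 0.26 × 0.0225 = 0.00117
  Cato: 0.18 × 0.5 × 0.01 = 0.0009
  Eyre: 0.1 × 0.0675 × 0.138 = 0.0009315
Total = 0.0269078.
Largest term belongs to Dunn, so Dunn is most probable.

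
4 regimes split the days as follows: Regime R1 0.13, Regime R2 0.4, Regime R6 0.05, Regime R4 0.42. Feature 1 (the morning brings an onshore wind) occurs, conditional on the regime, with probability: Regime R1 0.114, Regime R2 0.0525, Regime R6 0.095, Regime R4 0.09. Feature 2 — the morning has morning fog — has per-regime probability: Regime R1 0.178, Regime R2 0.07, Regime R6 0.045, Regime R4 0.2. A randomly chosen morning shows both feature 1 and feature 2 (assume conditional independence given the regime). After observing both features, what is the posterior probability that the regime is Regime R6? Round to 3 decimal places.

Prior × likelihood for each hypothesis:
  Regime R1: 0.13 × 0.114 × 0.178 = 0.00263796
  Regime R2: 0.4 × 0.0525 × 0.07 = 0.00147
  Regime R6: 0.05 × 0.095 × 0.045 = 0.00021375
  Regime R4: 0.42 × 0.09 × 0.2 = 0.00756
Sum = 0.01188171.
P(Regime R6 | evidence) = 0.00021375 / 0.01188171 ≈ 0.018.

0.018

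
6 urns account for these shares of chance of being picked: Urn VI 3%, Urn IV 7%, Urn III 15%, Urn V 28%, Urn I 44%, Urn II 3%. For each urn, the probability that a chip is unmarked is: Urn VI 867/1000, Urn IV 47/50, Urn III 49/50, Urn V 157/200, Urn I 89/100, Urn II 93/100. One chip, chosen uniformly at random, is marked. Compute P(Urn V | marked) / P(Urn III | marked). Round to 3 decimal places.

20.067

Taking complements, P(marked | each) = Urn VI 0.133, Urn IV 0.06, Urn III 0.02, Urn V 0.215, Urn I 0.11, Urn II 0.07.
Prior × likelihood for each hypothesis:
  Urn VI: 0.03 × 0.133 = 0.00399
  Urn IV: 0.07 × 0.06 = 0.0042
  Urn III: 0.15 × 0.02 = 0.003
  Urn V: 0.28 × 0.215 = 0.0602
  Urn I: 0.44 × 0.11 = 0.0484
  Urn II: 0.03 × 0.07 = 0.0021
Total = 0.12189.
The ratio is 0.0602 / 0.003 (the normalizer cancels) = 20.067.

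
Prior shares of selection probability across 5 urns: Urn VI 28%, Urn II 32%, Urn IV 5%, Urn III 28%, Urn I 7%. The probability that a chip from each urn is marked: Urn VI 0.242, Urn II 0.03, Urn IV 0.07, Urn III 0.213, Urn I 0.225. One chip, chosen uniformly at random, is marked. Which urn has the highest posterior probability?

Urn VI

Prior × likelihood for each hypothesis:
  Urn VI: 0.28 × 0.242 = 0.06776
  Urn II: 0.32 × 0.03 = 0.0096
  Urn IV: 0.05 × 0.07 = 0.0035
  Urn III: 0.28 × 0.213 = 0.05964
  Urn I: 0.07 × 0.225 = 0.01575
Sum = 0.15625.
Largest term belongs to Urn VI, so Urn VI is most probable.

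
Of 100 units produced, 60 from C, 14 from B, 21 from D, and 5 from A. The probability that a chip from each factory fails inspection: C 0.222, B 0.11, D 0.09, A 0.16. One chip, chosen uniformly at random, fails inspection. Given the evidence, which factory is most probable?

C

Unnormalized posteriors (prior × likelihood):
  C: 0.6 × 0.222 = 0.1332
  B: 0.14 × 0.11 = 0.0154
  D: 0.21 × 0.09 = 0.0189
  A: 0.05 × 0.16 = 0.008
Normalizing constant = 0.1755.
Largest term belongs to C, so C is most probable.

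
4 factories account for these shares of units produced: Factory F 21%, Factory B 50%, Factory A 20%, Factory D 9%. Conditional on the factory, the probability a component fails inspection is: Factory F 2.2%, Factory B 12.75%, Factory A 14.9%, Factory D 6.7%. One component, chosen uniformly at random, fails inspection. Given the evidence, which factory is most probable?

Prior × likelihood for each hypothesis:
  Factory F: 0.21 × 0.022 = 0.00462
  Factory B: 0.5 × 0.1275 = 0.06375
  Factory A: 0.2 × 0.149 = 0.0298
  Factory D: 0.09 × 0.067 = 0.00603
Sum = 0.1042.
Largest term belongs to Factory B, so Factory B is most probable.

Factory B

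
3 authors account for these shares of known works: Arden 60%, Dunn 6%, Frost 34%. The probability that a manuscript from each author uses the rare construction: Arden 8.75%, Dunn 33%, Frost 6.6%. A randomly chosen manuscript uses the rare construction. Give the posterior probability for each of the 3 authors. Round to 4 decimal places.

Prior × likelihood for each hypothesis:
  Arden: 0.6 × 0.0875 = 0.0525
  Dunn: 0.06 × 0.33 = 0.0198
  Frost: 0.34 × 0.066 = 0.02244
Sum = 0.09474.
P(Arden | rare-form) = 0.0525/0.09474 ≈ 0.5541
P(Dunn | rare-form) = 0.0198/0.09474 ≈ 0.2090
P(Frost | rare-form) = 0.02244/0.09474 ≈ 0.2369

Arden 0.5541, Dunn 0.2090, Frost 0.2369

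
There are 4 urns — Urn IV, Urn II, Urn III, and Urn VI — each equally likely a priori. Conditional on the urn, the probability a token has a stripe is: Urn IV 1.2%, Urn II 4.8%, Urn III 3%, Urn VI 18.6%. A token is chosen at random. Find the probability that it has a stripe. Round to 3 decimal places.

0.069

With a uniform prior (1/4 each), posterior ∝ likelihood:
  Urn IV: 0.012
  Urn II: 0.048
  Urn III: 0.03
  Urn VI: 0.186
P(striped) = (1/4) × (0.012 + 0.048 + 0.03 + 0.186) = 0.276/4 ≈ 0.069.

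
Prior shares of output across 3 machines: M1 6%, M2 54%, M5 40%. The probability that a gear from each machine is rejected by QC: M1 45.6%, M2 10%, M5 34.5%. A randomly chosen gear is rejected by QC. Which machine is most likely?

M5

Prior × likelihood for each hypothesis:
  M1: 0.06 × 0.456 = 0.02736
  M2: 0.54 × 0.1 = 0.054
  M5: 0.4 × 0.345 = 0.138
Sum = 0.21936.
Largest term belongs to M5, so M5 is most probable.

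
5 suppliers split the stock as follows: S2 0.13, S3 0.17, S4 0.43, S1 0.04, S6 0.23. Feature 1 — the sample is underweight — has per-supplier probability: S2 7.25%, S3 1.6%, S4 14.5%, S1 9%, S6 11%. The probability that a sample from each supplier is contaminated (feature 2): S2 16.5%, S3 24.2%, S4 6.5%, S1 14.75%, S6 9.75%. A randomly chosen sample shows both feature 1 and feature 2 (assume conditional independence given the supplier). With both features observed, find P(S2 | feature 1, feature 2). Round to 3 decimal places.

0.168

Unnormalized posteriors (prior × likelihood):
  S2: 0.13 × 0.0725 × 0.165 = 0.001555125
  S3: 0.17 × 0.016 × 0.242 = 0.00065824
  S4: 0.43 × 0.145 × 0.065 = 0.00405275
  S1: 0.04 × 0.09 × 0.1475 = 0.000531
  S6: 0.23 × 0.11 × 0.0975 = 0.00246675
Normalizing constant = 0.009263865.
P(S2 | evidence) = 0.001555125 / 0.009263865 ≈ 0.168.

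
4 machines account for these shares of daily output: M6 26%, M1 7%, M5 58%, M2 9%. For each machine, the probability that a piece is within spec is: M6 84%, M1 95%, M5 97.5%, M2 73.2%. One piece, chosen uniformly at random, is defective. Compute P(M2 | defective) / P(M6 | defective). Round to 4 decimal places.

Taking complements, P(defective | each) = M6 0.16, M1 0.05, M5 0.025, M2 0.268.
By Bayes' rule, posterior ∝ prior × likelihood:
  M6: 0.26 × 0.16 = 0.0416
  M1: 0.07 × 0.05 = 0.0035
  M5: 0.58 × 0.025 = 0.0145
  M2: 0.09 × 0.268 = 0.02412
Sum = 0.08372.
The ratio is 0.02412 / 0.0416 (the normalizer cancels) = 0.5798.

0.5798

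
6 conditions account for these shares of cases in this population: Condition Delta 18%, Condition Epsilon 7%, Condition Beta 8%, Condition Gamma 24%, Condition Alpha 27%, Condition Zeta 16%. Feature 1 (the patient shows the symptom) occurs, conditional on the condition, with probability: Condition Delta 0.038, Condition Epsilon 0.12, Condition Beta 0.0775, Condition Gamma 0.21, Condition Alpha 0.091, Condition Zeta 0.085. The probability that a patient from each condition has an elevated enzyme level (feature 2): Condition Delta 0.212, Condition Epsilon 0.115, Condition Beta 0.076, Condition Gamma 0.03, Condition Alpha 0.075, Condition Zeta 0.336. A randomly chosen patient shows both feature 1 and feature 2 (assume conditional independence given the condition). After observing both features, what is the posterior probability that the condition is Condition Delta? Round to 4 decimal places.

Prior × likelihood for each hypothesis:
  Condition Delta: 0.18 × 0.038 × 0.212 = 0.00145008
  Condition Epsilon: 0.07 × 0.12 × 0.115 = 0.000966
  Condition Beta: 0.08 × 0.0775 × 0.076 = 0.0004712
  Condition Gamma: 0.24 × 0.21 × 0.03 = 0.001512
  Condition Alpha: 0.27 × 0.091 × 0.075 = 0.00184275
  Condition Zeta: 0.16 × 0.085 × 0.336 = 0.0045696
Total = 0.01081163.
P(Condition Delta | evidence) = 0.00145008 / 0.01081163 ≈ 0.1341.

0.1341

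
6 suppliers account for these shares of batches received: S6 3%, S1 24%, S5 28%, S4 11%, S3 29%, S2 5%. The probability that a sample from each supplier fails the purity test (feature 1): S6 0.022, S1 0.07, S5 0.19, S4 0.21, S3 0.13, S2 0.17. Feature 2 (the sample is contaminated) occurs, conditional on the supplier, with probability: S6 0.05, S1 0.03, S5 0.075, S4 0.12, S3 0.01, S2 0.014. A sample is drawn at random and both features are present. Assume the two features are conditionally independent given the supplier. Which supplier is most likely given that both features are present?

S5

Compute prior × likelihood for every hypothesis:
  S6: 0.03 × 0.022 × 0.05 = 0.000033
  S1: 0.24 × 0.07 × 0.03 = 0.000504
  S5: 0.28 × 0.19 × 0.075 = 0.00399
  S4: 0.11 × 0.21 × 0.12 = 0.002772
  S3: 0.29 × 0.13 × 0.01 = 0.000377
  S2: 0.05 × 0.17 × 0.014 = 0.000119
Total = 0.007795.
Largest term belongs to S5, so S5 is most probable.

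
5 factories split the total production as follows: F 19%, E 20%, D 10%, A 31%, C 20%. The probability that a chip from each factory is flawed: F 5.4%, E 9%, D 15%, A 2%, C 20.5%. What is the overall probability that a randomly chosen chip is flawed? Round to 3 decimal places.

Compute prior × likelihood for every hypothesis:
  F: 0.19 × 0.054 = 0.01026
  E: 0.2 × 0.09 = 0.018
  D: 0.1 × 0.15 = 0.015
  A: 0.31 × 0.02 = 0.0062
  C: 0.2 × 0.205 = 0.041
P(flawed) = 0.01026 + 0.018 + 0.015 + 0.0062 + 0.041 = 0.09046 → 0.090.

0.090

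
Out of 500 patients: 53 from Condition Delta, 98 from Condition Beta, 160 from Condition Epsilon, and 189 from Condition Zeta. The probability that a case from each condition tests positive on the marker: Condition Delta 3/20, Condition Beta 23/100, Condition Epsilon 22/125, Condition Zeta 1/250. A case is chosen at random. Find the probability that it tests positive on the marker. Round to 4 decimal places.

By Bayes' rule, posterior ∝ prior × likelihood:
  Condition Delta: 0.106 × 0.15 = 0.0159
  Condition Beta: 0.196 × 0.23 = 0.04508
  Condition Epsilon: 0.32 × 0.176 = 0.05632
  Condition Zeta: 0.378 × 0.004 = 0.001512
P(marker-positive) = 0.0159 + 0.04508 + 0.05632 + 0.001512 = 0.118812 → 0.1188.

0.1188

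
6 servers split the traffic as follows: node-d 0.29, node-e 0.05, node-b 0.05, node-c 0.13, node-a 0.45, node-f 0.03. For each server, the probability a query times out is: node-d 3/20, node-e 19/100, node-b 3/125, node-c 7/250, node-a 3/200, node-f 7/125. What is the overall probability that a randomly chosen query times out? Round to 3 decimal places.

0.066

By Bayes' rule, posterior ∝ prior × likelihood:
  node-d: 0.29 × 0.15 = 0.0435
  node-e: 0.05 × 0.19 = 0.0095
  node-b: 0.05 × 0.024 = 0.0012
  node-c: 0.13 × 0.028 = 0.00364
  node-a: 0.45 × 0.015 = 0.00675
  node-f: 0.03 × 0.056 = 0.00168
P(timeout) = 0.0435 + 0.0095 + 0.0012 + 0.00364 + 0.00675 + 0.00168 = 0.06627 → 0.066.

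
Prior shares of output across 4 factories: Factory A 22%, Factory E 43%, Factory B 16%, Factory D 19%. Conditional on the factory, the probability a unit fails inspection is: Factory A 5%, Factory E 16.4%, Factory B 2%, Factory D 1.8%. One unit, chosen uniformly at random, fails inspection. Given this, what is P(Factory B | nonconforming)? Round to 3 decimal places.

Compute prior × likelihood for every hypothesis:
  Factory A: 0.22 × 0.05 = 0.011
  Factory E: 0.43 × 0.164 = 0.07052
  Factory B: 0.16 × 0.02 = 0.0032
  Factory D: 0.19 × 0.018 = 0.00342
Total = 0.08814.
P(Factory B | evidence) = 0.0032 / 0.08814 ≈ 0.036.

0.036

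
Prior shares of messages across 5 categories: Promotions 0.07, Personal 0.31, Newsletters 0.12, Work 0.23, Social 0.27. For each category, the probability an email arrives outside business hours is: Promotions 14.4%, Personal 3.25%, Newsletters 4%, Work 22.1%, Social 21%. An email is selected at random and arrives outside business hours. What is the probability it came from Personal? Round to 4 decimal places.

By Bayes' rule, posterior ∝ prior × likelihood:
  Promotions: 0.07 × 0.144 = 0.01008
  Personal: 0.31 × 0.0325 = 0.010075
  Newsletters: 0.12 × 0.04 = 0.0048
  Work: 0.23 × 0.221 = 0.05083
  Social: 0.27 × 0.21 = 0.0567
Total = 0.132485.
P(Personal | evidence) = 0.010075 / 0.132485 ≈ 0.0760.

0.0760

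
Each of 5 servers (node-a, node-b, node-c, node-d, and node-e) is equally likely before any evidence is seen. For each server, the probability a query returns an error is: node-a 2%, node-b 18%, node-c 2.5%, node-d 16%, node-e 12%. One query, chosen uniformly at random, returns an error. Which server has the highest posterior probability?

With a uniform prior (1/5 each), posterior ∝ likelihood:
  node-a: 0.02
  node-b: 0.18
  node-c: 0.025
  node-d: 0.16
  node-e: 0.12
Sum = 0.505.
Largest term belongs to node-b, so node-b is most probable.

node-b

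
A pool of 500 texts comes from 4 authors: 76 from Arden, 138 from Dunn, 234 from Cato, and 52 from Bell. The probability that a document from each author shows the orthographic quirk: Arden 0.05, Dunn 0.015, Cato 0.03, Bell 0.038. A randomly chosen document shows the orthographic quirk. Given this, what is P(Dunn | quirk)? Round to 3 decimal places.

0.139

By Bayes' rule, posterior ∝ prior × likelihood:
  Arden: 0.152 × 0.05 = 0.0076
  Dunn: 0.276 × 0.015 = 0.00414
  Cato: 0.468 × 0.03 = 0.01404
  Bell: 0.104 × 0.038 = 0.003952
Sum = 0.029732.
P(Dunn | evidence) = 0.00414 / 0.029732 ≈ 0.139.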